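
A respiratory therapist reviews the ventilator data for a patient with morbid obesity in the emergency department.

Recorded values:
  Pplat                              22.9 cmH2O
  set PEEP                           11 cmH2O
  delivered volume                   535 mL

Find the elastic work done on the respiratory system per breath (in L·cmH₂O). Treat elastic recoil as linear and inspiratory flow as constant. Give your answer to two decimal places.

Elastic work ≈ ½ × (Pplat − PEEP) × Vt = 0.5 × (22.9 − 11) × 0.535 L = 0.5 × 11.9 × 0.535 = 3.183 L·cmH2O.

3.18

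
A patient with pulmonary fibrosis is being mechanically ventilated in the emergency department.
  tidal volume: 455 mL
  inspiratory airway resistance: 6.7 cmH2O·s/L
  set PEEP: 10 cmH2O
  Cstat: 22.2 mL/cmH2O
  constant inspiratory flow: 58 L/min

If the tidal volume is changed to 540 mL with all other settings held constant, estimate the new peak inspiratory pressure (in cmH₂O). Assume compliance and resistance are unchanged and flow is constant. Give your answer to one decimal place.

40.8

Flow: 58 L/min ÷ 60 = 0.9667 L/s.
PIP = Vt/C + R·V̇ + PEEP (constant-flow equation of motion).
Only the elastic term changes: ΔPIP = ΔVt / C = (540 − 455) / 22.2 = 3.829 cmH2O.
Original PIP = 455/22.2 + 6.7×0.9667 + 10 = 36.972 cmH2O; new PIP = 36.972 + (3.829) = 40.801 cmH2O.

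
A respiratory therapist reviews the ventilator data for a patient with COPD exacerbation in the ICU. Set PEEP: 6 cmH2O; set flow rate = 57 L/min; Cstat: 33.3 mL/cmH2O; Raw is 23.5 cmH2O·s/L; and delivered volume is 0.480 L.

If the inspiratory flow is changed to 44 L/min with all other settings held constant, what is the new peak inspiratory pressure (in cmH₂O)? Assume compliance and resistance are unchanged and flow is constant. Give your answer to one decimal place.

37.6

Flow: 57 L/min ÷ 60 = 0.95 L/s.
New flow: 44 L/min ÷ 60 = 0.7333 L/s.
PIP = Vt/C + R·V̇ + PEEP (constant-flow equation of motion).
Only the resistive term changes: ΔPIP = R × ΔV̇ = 23.5 × (0.7333 − 0.95) = 23.5 × -0.2167 = -5.092 cmH2O.
Original PIP = 480/33.3 + 23.5×0.95 + 6 = 42.739 cmH2O; new PIP = 42.739 + (-5.092) = 37.647 cmH2O.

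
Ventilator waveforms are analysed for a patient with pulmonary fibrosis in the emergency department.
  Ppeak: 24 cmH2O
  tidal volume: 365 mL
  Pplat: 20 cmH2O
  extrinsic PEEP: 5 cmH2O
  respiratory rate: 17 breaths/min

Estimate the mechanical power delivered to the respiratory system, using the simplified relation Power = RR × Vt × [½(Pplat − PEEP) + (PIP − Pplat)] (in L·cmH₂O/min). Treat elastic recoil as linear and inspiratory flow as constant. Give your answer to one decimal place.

Per-breath work = Vt × [½(Pplat−PEEP) + (PIP−Pplat)] = 0.365 × [0.5×15.0 + 4.0] = 0.365 × 11.5 = 4.198 L·cmH2O.
Power = 17 × 4.198 = 71.366 L·cmH2O/min.

71.4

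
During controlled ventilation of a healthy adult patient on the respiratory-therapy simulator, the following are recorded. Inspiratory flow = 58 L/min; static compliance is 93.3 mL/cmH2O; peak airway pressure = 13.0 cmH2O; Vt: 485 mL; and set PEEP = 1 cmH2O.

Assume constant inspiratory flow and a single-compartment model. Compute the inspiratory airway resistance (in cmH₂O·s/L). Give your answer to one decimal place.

Flow: 58 L/min ÷ 60 = 0.9667 L/s.
Equation of motion (constant flow): PIP = Vt/C + R·V̇ + PEEP.
R·V̇ = PIP − Vt/C − PEEP = 13.0 − 485/93.3 − 1 = 13.0 − 5.198 − 1 = 6.802 cmH2O.
R = 6.802 / 0.9667 = 7.036 cmH2O·s/L.

7.0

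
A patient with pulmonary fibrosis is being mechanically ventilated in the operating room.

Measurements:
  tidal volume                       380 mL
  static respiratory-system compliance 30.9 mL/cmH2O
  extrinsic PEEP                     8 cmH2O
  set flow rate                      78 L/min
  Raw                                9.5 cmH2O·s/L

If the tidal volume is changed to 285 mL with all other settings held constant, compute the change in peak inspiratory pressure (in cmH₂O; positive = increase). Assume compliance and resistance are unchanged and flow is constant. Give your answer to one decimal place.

PIP = Vt/C + R·V̇ + PEEP (constant-flow equation of motion).
Only the elastic term changes: ΔPIP = ΔVt / C = (285 − 380) / 30.9 = -3.074 cmH2O.

-3.1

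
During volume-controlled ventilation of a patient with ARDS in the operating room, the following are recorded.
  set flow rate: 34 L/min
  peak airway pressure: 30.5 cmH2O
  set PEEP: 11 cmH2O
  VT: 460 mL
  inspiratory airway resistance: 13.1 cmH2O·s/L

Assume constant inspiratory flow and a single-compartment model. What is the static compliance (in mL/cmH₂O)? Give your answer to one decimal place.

38.1

Flow: 34 L/min ÷ 60 = 0.5667 L/s.
Equation of motion (constant flow): PIP = Vt/C + R·V̇ + PEEP.
Vt/C = PIP − R·V̇ − PEEP = 30.5 − 13.1×0.5667 − 11 = 30.5 − 7.424 − 11 = 12.076 cmH2O.
C = Vt / 12.076 = 460 / 12.076 = 38.092 mL/cmH2O.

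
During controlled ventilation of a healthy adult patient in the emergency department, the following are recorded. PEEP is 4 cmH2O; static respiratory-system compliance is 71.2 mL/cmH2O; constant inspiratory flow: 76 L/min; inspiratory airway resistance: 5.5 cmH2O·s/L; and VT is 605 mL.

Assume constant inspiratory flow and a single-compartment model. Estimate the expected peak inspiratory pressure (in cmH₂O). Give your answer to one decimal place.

19.5

Flow: 76 L/min ÷ 60 = 1.2667 L/s.
Equation of motion (constant flow): PIP = Vt/C + R·V̇ + PEEP.
PIP = 605/71.2 + 5.5×1.2667 + 4 = 8.497 + 6.967 + 4 = 19.464 cmH2O.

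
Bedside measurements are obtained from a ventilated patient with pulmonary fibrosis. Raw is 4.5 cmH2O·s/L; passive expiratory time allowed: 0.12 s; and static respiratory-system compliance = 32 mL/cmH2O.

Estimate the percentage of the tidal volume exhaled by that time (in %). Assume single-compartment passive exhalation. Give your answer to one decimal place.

56.5

τ = R × C = 4.5 × 32 mL/cmH2O = 4.5 × 0.032 L/cmH2O = 0.144 s.
Passive exhalation: V(t)/V₀ = e^(−t/τ) = e^(−0.12/0.144) = 0.4346.
Fraction exhaled = 1 − 0.4346 = 0.5654 → 56.54%.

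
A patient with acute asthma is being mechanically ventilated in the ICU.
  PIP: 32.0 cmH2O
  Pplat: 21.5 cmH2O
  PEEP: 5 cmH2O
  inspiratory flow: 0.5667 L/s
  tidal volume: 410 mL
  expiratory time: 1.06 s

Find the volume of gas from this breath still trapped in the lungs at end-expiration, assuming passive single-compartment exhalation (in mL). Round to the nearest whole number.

R = (PIP − Pplat)/V̇ = (32.0 − 21.5) / 0.5667 = 10.5/0.5667 = 18.528 cmH2O·s/L.
C = Vt/(Pplat − PEEP) = 410.0 / (21.5 − 5) = 410.0/16.5 = 24.848 mL/cmH2O.
τ = R × C = 18.528 × 0.02485 L/cmH2O = 0.4604 s.
Fraction remaining = e^(−Te/τ) = e^(−1.06/0.4604) = 0.1.
Trapped volume = 410.0 × 0.1 = 41.0 mL.

41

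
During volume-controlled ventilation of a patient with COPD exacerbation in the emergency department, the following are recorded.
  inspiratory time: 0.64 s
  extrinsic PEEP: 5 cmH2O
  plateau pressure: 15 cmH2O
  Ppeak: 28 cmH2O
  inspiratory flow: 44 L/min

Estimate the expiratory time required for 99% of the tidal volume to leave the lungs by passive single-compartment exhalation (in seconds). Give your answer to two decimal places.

3.83

Flow: 44 L/min ÷ 60 = 0.7333 L/s.
Vt = flow × Ti = 0.7333 L/s × 0.64 s × 1000 mL/L = 469.31 mL.
R = (PIP − Pplat)/V̇ = (28 − 15) / 0.7333 = 13.0/0.7333 = 17.728 cmH2O·s/L.
C = Vt/(Pplat − PEEP) = 469.31 / (15 − 5) = 469.31/10.0 = 46.931 mL/cmH2O.
τ = R × C = 17.728 × 0.04693 L/cmH2O = 0.832 s.
t = −τ·ln(1 − 0.99) = −0.832·ln(0.01) = 3.832 s.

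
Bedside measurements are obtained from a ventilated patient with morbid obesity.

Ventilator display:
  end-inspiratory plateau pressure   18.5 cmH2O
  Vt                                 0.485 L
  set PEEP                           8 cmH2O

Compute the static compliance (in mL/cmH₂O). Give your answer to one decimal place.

46.2

Cstat = Vt / (Pplat − PEEP) = 485 / (18.5 − 8) = 485 / 10.5 = 46.19 mL/cmH2O.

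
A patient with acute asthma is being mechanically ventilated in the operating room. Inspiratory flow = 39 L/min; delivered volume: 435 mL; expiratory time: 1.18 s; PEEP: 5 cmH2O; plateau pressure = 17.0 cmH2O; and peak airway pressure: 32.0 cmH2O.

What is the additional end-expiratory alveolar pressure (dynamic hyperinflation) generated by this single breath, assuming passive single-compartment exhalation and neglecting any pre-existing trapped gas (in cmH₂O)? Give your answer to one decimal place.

2.9

Flow: 39 L/min ÷ 60 = 0.65 L/s.
R = (PIP − Pplat)/V̇ = (32.0 − 17.0) / 0.65 = 15.0/0.65 = 23.077 cmH2O·s/L.
C = Vt/(Pplat − PEEP) = 435.0 / (17.0 − 5) = 435.0/12.0 = 36.25 mL/cmH2O.
τ = R × C = 23.077 × 0.03625 L/cmH2O = 0.8365 s.
Fraction remaining = e^(−Te/τ) = e^(−1.18/0.8365) = 0.244; trapped volume = 435.0 × 0.244 = 106.14 mL.
Additional alveolar pressure from trapping ≈ V_trapped / C = 106.14 / 36.25 = 2.928 cmH2O.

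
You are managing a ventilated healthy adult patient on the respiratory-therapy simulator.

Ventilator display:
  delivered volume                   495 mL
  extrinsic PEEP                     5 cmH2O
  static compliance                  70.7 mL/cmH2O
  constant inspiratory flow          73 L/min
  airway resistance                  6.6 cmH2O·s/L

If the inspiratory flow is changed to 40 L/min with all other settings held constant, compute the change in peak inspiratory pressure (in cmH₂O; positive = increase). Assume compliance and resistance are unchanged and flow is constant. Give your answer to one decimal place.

-3.6

Flow: 73 L/min ÷ 60 = 1.2167 L/s.
New flow: 40 L/min ÷ 60 = 0.6667 L/s.
PIP = Vt/C + R·V̇ + PEEP (constant-flow equation of motion).
Only the resistive term changes: ΔPIP = R × ΔV̇ = 6.6 × (0.6667 − 1.2167) = 6.6 × -0.55 = -3.63 cmH2O.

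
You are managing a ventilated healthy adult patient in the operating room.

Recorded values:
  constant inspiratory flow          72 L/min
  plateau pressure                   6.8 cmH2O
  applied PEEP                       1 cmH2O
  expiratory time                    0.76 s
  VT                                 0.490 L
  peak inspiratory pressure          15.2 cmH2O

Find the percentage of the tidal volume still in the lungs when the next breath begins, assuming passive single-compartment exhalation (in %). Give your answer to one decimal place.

Flow: 72 L/min ÷ 60 = 1.2 L/s.
R = (PIP − Pplat)/V̇ = (15.2 − 6.8) / 1.2 = 8.4/1.2 = 7.0 cmH2O·s/L.
C = Vt/(Pplat − PEEP) = 490.0 / (6.8 − 1) = 490.0/5.8 = 84.483 mL/cmH2O.
τ = R × C = 7.0 × 0.08448 L/cmH2O = 0.5914 s.
Fraction remaining at end-expiration = e^(−Te/τ) = e^(−0.76/0.5914) = 0.2766 → 27.66%.

27.7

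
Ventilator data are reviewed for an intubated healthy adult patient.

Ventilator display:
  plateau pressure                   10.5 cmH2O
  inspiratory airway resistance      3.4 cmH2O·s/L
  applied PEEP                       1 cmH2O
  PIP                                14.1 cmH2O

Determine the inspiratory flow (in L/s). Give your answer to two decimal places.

1.06

flow = (PIP − Pplat) / Raw = 3.6 / 3.4 = 1.059 L/s.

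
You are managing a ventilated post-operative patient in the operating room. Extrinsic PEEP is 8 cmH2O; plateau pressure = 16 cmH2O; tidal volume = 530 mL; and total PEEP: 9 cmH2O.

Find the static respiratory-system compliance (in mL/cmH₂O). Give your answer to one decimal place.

75.7

End-expiratory occlusion gives total PEEP = 9 cmH2O (intrinsic PEEP = 9 − 8 = 1). Use total PEEP for the elastic gradient.
Cstat = Vt / (Pplat − PEEPtotal) = 530 / (16 − 9) = 530 / 7.0 = 75.714 mL/cmH2O.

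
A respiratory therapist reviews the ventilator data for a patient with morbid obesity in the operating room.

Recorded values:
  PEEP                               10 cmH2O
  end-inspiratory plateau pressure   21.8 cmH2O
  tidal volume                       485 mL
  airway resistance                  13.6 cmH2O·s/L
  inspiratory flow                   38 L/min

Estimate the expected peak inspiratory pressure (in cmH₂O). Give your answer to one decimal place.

Flow: 38 L/min ÷ 60 = 0.6333 L/s.
PIP = Pplat + Raw × flow = 21.8 + 13.6 × 0.6333 = 21.8 + 8.613 = 30.413 cmH2O.

30.4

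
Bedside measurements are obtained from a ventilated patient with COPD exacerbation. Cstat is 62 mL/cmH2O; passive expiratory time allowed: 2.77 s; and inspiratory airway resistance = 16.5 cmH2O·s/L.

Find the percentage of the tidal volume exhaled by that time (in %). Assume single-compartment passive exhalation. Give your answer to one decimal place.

93.3

τ = R × C = 16.5 × 62 mL/cmH2O = 16.5 × 0.062 L/cmH2O = 1.023 s.
Passive exhalation: V(t)/V₀ = e^(−t/τ) = e^(−2.77/1.023) = 0.06669.
Fraction exhaled = 1 − 0.06669 = 0.9333 → 93.33%.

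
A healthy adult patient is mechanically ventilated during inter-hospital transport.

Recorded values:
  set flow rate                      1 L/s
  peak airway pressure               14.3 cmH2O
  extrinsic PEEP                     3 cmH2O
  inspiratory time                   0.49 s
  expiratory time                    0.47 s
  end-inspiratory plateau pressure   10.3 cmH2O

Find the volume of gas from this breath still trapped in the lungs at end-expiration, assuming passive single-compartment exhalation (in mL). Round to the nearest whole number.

85

Vt = flow × Ti = 1 L/s × 0.49 s × 1000 mL/L = 490.0 mL.
R = (PIP − Pplat)/V̇ = (14.3 − 10.3) / 1 = 4.0/1 = 4.0 cmH2O·s/L.
C = Vt/(Pplat − PEEP) = 490.0 / (10.3 − 3) = 490.0/7.3 = 67.123 mL/cmH2O.
τ = R × C = 4.0 × 0.06712 L/cmH2O = 0.2685 s.
Fraction remaining = e^(−Te/τ) = e^(−0.47/0.2685) = 0.1737.
Trapped volume = 490.0 × 0.1737 = 85.113 mL.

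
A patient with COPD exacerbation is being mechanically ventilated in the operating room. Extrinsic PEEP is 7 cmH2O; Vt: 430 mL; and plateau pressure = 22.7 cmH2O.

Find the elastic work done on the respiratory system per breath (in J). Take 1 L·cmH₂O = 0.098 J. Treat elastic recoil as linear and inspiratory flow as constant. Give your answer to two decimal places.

0.33

Elastic work ≈ ½ × (Pplat − PEEP) × Vt = 0.5 × (22.7 − 7) × 0.430 L = 0.5 × 15.7 × 0.430 = 3.376 L·cmH2O.
× 0.098 J/(L·cmH2O) → 0.3308 J.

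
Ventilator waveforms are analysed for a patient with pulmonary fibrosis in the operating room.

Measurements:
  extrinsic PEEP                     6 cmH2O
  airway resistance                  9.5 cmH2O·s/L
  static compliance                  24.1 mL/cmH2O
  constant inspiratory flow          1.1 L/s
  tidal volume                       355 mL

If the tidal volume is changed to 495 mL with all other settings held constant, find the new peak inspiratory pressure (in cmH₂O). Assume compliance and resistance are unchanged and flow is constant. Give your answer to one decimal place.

PIP = Vt/C + R·V̇ + PEEP (constant-flow equation of motion).
Only the elastic term changes: ΔPIP = ΔVt / C = (495 − 355) / 24.1 = 5.809 cmH2O.
Original PIP = 355/24.1 + 9.5×1.1 + 6 = 31.18 cmH2O; new PIP = 31.18 + (5.809) = 36.989 cmH2O.

37.0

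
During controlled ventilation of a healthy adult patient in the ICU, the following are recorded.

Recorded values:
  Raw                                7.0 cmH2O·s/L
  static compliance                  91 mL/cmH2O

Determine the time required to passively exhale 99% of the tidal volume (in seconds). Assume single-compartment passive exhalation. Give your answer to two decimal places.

2.93

τ = R × C = 7.0 × 91 mL/cmH2O = 7.0 × 0.091 L/cmH2O = 0.637 s.
Exhaled fraction f = 1 − e^(−t/τ) → t = −τ·ln(1 − f) = −0.637·ln(0.01) = 2.933 s.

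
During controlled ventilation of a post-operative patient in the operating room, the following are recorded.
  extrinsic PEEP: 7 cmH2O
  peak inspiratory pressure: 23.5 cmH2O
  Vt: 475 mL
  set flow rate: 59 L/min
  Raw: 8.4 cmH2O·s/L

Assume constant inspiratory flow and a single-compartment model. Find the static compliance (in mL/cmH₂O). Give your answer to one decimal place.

57.6

Flow: 59 L/min ÷ 60 = 0.9833 L/s.
Equation of motion (constant flow): PIP = Vt/C + R·V̇ + PEEP.
Vt/C = PIP − R·V̇ − PEEP = 23.5 − 8.4×0.9833 − 7 = 23.5 − 8.26 − 7 = 8.24 cmH2O.
C = Vt / 8.24 = 475 / 8.24 = 57.646 mL/cmH2O.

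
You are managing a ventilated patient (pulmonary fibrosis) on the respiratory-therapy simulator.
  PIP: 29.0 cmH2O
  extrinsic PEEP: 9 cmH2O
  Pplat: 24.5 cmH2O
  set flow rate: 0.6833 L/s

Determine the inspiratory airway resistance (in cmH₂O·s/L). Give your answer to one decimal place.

6.6

Raw = (PIP − Pplat) / flow = (29.0 − 24.5) / 0.6833 = 4.5 / 0.6833 = 6.586 cmH2O·s/L.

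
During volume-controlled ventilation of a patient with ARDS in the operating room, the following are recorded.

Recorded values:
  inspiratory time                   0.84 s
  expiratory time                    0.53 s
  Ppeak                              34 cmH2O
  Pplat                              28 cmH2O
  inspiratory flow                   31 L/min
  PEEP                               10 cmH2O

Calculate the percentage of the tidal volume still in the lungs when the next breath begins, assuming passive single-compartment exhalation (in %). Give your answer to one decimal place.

Flow: 31 L/min ÷ 60 = 0.5167 L/s.
Vt = flow × Ti = 0.5167 L/s × 0.84 s × 1000 mL/L = 434.03 mL.
R = (PIP − Pplat)/V̇ = (34 − 28) / 0.5167 = 6.0/0.5167 = 11.612 cmH2O·s/L.
C = Vt/(Pplat − PEEP) = 434.03 / (28 − 10) = 434.03/18.0 = 24.113 mL/cmH2O.
τ = R × C = 11.612 × 0.02411 L/cmH2O = 0.28 s.
Fraction remaining at end-expiration = e^(−Te/τ) = e^(−0.53/0.28) = 0.1506 → 15.06%.

15.1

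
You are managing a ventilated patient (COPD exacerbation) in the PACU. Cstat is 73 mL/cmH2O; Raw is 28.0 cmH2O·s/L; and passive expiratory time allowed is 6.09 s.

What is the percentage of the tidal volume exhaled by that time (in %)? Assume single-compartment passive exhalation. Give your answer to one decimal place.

94.9

τ = R × C = 28.0 × 73 mL/cmH2O = 28.0 × 0.073 L/cmH2O = 2.044 s.
Passive exhalation: V(t)/V₀ = e^(−t/τ) = e^(−6.09/2.044) = 0.05082.
Fraction exhaled = 1 − 0.05082 = 0.9492 → 94.92%.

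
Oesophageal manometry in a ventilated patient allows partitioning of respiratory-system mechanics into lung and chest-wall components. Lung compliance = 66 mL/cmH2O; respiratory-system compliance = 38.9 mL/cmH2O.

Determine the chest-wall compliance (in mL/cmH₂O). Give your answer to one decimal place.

94.7

1/Ccw = 1/Crs − 1/CL.
1/Ccw = 1/38.9 − 1/66 = 0.01056.
Ccw = 94.697 mL/cmH2O.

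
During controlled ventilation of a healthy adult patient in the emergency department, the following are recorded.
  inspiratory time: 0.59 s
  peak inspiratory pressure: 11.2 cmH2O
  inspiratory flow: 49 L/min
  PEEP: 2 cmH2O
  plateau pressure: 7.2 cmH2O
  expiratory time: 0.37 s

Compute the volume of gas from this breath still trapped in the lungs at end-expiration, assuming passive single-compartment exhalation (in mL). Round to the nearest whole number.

213

Flow: 49 L/min ÷ 60 = 0.8167 L/s.
Vt = flow × Ti = 0.8167 L/s × 0.59 s × 1000 mL/L = 481.85 mL.
R = (PIP − Pplat)/V̇ = (11.2 − 7.2) / 0.8167 = 4.0/0.8167 = 4.898 cmH2O·s/L.
C = Vt/(Pplat − PEEP) = 481.85 / (7.2 − 2) = 481.85/5.2 = 92.663 mL/cmH2O.
τ = R × C = 4.898 × 0.09266 L/cmH2O = 0.4538 s.
Fraction remaining = e^(−Te/τ) = e^(−0.37/0.4538) = 0.4425.
Trapped volume = 481.85 × 0.4425 = 213.22 mL.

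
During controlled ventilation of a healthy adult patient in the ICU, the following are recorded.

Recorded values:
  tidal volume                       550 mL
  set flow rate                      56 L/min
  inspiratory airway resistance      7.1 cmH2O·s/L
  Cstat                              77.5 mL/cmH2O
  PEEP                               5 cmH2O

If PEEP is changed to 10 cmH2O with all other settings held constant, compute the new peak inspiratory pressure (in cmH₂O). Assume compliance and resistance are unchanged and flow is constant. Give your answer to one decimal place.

Flow: 56 L/min ÷ 60 = 0.9333 L/s.
PIP = Vt/C + R·V̇ + PEEP (constant-flow equation of motion).
Only the baseline term changes: ΔPIP = ΔPEEP = 10 − 5 = 5.0 cmH2O.
Original PIP = 550/77.5 + 7.1×0.9333 + 5 = 18.723 cmH2O; new PIP = 18.723 + (5.0) = 23.723 cmH2O.

23.7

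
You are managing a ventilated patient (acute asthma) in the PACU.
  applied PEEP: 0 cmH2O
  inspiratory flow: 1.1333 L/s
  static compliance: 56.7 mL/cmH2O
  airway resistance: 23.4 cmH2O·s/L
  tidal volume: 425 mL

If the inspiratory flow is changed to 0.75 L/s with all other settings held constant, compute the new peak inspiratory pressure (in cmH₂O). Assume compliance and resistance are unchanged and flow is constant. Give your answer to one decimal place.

PIP = Vt/C + R·V̇ + PEEP (constant-flow equation of motion).
Only the resistive term changes: ΔPIP = R × ΔV̇ = 23.4 × (0.75 − 1.1333) = 23.4 × -0.3833 = -8.969 cmH2O.
Original PIP = 425/56.7 + 23.4×1.1333 + 0 = 34.015 cmH2O; new PIP = 34.015 + (-8.969) = 25.046 cmH2O.

25.0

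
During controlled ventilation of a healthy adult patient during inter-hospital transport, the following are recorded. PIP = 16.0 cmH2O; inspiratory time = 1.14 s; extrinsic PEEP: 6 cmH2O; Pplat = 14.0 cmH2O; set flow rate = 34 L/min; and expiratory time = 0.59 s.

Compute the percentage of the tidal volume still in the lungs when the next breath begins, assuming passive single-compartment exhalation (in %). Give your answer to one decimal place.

12.6

Flow: 34 L/min ÷ 60 = 0.5667 L/s.
Vt = flow × Ti = 0.5667 L/s × 1.14 s × 1000 mL/L = 646.04 mL.
R = (PIP − Pplat)/V̇ = (16.0 − 14.0) / 0.5667 = 2.0/0.5667 = 3.529 cmH2O·s/L.
C = Vt/(Pplat − PEEP) = 646.04 / (14.0 − 6) = 646.04/8.0 = 80.755 mL/cmH2O.
τ = R × C = 3.529 × 0.08076 L/cmH2O = 0.285 s.
Fraction remaining at end-expiration = e^(−Te/τ) = e^(−0.59/0.285) = 0.1262 → 12.62%.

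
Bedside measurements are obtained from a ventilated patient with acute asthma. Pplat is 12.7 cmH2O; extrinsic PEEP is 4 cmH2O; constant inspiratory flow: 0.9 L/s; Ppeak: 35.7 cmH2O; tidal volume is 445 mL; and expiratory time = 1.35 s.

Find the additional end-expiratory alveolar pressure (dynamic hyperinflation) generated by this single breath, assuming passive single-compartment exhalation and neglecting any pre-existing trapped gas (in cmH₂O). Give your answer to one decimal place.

R = (PIP − Pplat)/V̇ = (35.7 − 12.7) / 0.9 = 23.0/0.9 = 25.556 cmH2O·s/L.
C = Vt/(Pplat − PEEP) = 445.0 / (12.7 − 4) = 445.0/8.7 = 51.149 mL/cmH2O.
τ = R × C = 25.556 × 0.05115 L/cmH2O = 1.307 s.
Fraction remaining = e^(−Te/τ) = e^(−1.35/1.307) = 0.356; trapped volume = 445.0 × 0.356 = 158.42 mL.
Additional alveolar pressure from trapping ≈ V_trapped / C = 158.42 / 51.149 = 3.097 cmH2O.

3.1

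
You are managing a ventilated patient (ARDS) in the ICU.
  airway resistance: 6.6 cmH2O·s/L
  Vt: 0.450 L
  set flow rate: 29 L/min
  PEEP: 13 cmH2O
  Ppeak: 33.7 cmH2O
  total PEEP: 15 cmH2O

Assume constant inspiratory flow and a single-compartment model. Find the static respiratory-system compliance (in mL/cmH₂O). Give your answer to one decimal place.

Flow: 29 L/min ÷ 60 = 0.4833 L/s.
Total PEEP = 15 cmH2O (set 13 + intrinsic 2); this is the baseline alveolar pressure.
Equation of motion (constant flow): PIP = Vt/C + R·V̇ + PEEP.
Vt/C = PIP − R·V̇ − PEEP = 33.7 − 6.6×0.4833 − 15 = 33.7 − 3.19 − 15 = 15.51 cmH2O.
C = Vt / 15.51 = 450 / 15.51 = 29.014 mL/cmH2O.

29.0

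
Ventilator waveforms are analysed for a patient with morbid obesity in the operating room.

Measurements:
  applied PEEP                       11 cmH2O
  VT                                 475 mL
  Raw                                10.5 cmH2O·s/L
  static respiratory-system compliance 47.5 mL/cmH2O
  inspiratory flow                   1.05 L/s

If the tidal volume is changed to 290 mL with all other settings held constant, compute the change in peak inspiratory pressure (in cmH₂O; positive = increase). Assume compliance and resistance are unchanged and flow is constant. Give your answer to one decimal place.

-3.9

PIP = Vt/C + R·V̇ + PEEP (constant-flow equation of motion).
Only the elastic term changes: ΔPIP = ΔVt / C = (290 − 475) / 47.5 = -3.895 cmH2O.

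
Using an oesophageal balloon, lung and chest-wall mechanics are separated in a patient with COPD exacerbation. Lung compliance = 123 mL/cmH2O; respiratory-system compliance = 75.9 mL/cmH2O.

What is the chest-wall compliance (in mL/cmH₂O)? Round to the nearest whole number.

198

1/Ccw = 1/Crs − 1/CL.
1/Ccw = 1/75.9 − 1/123 = 0.005045.
Ccw = 198.22 mL/cmH2O.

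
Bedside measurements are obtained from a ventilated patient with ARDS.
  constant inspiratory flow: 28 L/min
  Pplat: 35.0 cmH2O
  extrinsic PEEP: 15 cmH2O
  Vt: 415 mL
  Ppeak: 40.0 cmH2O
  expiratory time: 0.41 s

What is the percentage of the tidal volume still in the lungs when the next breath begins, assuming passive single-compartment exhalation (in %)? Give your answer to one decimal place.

15.8

Flow: 28 L/min ÷ 60 = 0.4667 L/s.
R = (PIP − Pplat)/V̇ = (40.0 − 35.0) / 0.4667 = 5.0/0.4667 = 10.714 cmH2O·s/L.
C = Vt/(Pplat − PEEP) = 415.0 / (35.0 − 15) = 415.0/20.0 = 20.75 mL/cmH2O.
τ = R × C = 10.714 × 0.02075 L/cmH2O = 0.2223 s.
Fraction remaining at end-expiration = e^(−Te/τ) = e^(−0.41/0.2223) = 0.1581 → 15.81%.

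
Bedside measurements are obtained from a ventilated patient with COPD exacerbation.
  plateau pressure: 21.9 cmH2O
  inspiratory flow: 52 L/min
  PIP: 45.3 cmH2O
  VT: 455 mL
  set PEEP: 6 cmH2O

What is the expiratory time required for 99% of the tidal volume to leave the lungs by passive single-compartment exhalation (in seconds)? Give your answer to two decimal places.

Flow: 52 L/min ÷ 60 = 0.8667 L/s.
R = (PIP − Pplat)/V̇ = (45.3 − 21.9) / 0.8667 = 23.4/0.8667 = 26.999 cmH2O·s/L.
C = Vt/(Pplat − PEEP) = 455.0 / (21.9 − 6) = 455.0/15.9 = 28.616 mL/cmH2O.
τ = R × C = 26.999 × 0.02862 L/cmH2O = 0.7727 s.
t = −τ·ln(1 − 0.99) = −0.7727·ln(0.01) = 3.558 s.

3.56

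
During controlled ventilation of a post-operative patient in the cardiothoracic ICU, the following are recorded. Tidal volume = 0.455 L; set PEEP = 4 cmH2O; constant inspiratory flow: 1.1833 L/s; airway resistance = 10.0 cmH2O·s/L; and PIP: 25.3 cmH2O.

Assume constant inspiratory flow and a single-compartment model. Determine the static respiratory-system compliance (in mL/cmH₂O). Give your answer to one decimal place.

48.1

Equation of motion (constant flow): PIP = Vt/C + R·V̇ + PEEP.
Vt/C = PIP − R·V̇ − PEEP = 25.3 − 10.0×1.1833 − 4 = 25.3 − 11.833 − 4 = 9.467 cmH2O.
C = Vt / 9.467 = 455 / 9.467 = 48.062 mL/cmH2O.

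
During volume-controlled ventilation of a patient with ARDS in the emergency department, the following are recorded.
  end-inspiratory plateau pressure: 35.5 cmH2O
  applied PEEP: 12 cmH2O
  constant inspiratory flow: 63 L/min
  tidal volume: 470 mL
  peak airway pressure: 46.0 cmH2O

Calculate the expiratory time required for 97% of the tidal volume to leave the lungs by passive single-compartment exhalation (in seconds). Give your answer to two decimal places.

0.70

Flow: 63 L/min ÷ 60 = 1.05 L/s.
R = (PIP − Pplat)/V̇ = (46.0 − 35.5) / 1.05 = 10.5/1.05 = 10.0 cmH2O·s/L.
C = Vt/(Pplat − PEEP) = 470.0 / (35.5 − 12) = 470.0/23.5 = 20.0 mL/cmH2O.
τ = R × C = 10.0 × 0.02 L/cmH2O = 0.2 s.
t = −τ·ln(1 − 0.97) = −0.2·ln(0.03) = 0.7013 s.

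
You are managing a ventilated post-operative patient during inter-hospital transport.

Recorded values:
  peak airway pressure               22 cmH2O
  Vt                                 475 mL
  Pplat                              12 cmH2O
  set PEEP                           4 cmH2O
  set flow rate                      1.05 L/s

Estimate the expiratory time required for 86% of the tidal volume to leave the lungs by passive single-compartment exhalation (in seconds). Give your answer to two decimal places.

1.11

R = (PIP − Pplat)/V̇ = (22 − 12) / 1.05 = 10.0/1.05 = 9.524 cmH2O·s/L.
C = Vt/(Pplat − PEEP) = 475.0 / (12 − 4) = 475.0/8.0 = 59.375 mL/cmH2O.
τ = R × C = 9.524 × 0.05938 L/cmH2O = 0.5655 s.
t = −τ·ln(1 − 0.86) = −0.5655·ln(0.14) = 1.112 s.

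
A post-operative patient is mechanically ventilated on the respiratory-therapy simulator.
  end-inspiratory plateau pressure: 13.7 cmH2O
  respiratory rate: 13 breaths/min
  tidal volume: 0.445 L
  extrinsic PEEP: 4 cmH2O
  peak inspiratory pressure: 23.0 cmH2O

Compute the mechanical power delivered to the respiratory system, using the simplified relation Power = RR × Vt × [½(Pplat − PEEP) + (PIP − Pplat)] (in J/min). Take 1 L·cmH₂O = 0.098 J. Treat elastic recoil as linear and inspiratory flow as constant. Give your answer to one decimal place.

Per-breath work = Vt × [½(Pplat−PEEP) + (PIP−Pplat)] = 0.445 × [0.5×9.7 + 9.3] = 0.445 × 14.15 = 6.297 L·cmH2O.
Power = 13 × 6.297 = 81.861 L·cmH2O/min.
× 0.098 J/(L·cmH2O) → 8.022 J/min.

8.0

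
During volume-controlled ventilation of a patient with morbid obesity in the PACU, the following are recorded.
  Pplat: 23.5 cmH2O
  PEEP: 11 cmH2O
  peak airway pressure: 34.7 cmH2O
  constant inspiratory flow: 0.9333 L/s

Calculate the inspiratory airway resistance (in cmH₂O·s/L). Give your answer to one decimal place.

Raw = (PIP − Pplat) / flow = (34.7 − 23.5) / 0.9333 = 11.2 / 0.9333 = 12.0 cmH2O·s/L.

12.0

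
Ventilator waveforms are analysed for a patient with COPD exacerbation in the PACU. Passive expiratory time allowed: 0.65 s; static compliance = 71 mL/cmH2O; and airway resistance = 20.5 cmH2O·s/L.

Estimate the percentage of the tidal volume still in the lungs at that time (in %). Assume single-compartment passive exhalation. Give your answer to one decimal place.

64.0

τ = R × C = 20.5 × 71 mL/cmH2O = 20.5 × 0.071 L/cmH2O = 1.456 s.
Passive exhalation: V(t)/V₀ = e^(−t/τ) = e^(−0.65/1.456) = 0.6399.
Fraction remaining = 0.6399 → 63.99%.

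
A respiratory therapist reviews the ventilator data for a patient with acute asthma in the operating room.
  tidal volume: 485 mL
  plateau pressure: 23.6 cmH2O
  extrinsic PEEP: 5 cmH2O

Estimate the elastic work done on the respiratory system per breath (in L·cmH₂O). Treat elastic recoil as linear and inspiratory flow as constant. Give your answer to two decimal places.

Elastic work ≈ ½ × (Pplat − PEEP) × Vt = 0.5 × (23.6 − 5) × 0.485 L = 0.5 × 18.6 × 0.485 = 4.511 L·cmH2O.

4.51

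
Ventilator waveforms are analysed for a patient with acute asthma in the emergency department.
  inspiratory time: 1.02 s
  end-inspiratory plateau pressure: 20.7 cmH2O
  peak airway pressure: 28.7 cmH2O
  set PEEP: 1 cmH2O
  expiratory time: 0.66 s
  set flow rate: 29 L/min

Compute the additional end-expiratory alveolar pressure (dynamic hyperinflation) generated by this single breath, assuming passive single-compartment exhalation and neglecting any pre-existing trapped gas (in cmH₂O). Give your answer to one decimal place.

Flow: 29 L/min ÷ 60 = 0.4833 L/s.
Vt = flow × Ti = 0.4833 L/s × 1.02 s × 1000 mL/L = 492.97 mL.
R = (PIP − Pplat)/V̇ = (28.7 − 20.7) / 0.4833 = 8.0/0.4833 = 16.553 cmH2O·s/L.
C = Vt/(Pplat − PEEP) = 492.97 / (20.7 − 1) = 492.97/19.7 = 25.024 mL/cmH2O.
τ = R × C = 16.553 × 0.02502 L/cmH2O = 0.4142 s.
Fraction remaining = e^(−Te/τ) = e^(−0.66/0.4142) = 0.2032; trapped volume = 492.97 × 0.2032 = 100.17 mL.
Additional alveolar pressure from trapping ≈ V_trapped / C = 100.17 / 25.024 = 4.003 cmH2O.

4.0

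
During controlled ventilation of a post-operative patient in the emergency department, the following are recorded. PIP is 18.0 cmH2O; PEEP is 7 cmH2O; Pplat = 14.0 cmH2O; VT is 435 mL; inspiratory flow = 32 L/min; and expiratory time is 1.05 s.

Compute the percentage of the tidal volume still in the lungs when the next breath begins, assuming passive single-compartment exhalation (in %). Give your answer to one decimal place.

10.5

Flow: 32 L/min ÷ 60 = 0.5333 L/s.
R = (PIP − Pplat)/V̇ = (18.0 − 14.0) / 0.5333 = 4.0/0.5333 = 7.5 cmH2O·s/L.
C = Vt/(Pplat − PEEP) = 435.0 / (14.0 − 7) = 435.0/7.0 = 62.143 mL/cmH2O.
τ = R × C = 7.5 × 0.06214 L/cmH2O = 0.4661 s.
Fraction remaining at end-expiration = e^(−Te/τ) = e^(−1.05/0.4661) = 0.1051 → 10.51%.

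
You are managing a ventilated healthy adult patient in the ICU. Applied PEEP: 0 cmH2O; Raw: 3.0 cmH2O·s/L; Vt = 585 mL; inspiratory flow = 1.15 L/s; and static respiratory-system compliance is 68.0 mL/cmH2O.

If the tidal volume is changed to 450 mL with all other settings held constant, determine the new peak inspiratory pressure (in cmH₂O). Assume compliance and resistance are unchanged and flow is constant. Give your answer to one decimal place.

PIP = Vt/C + R·V̇ + PEEP (constant-flow equation of motion).
Only the elastic term changes: ΔPIP = ΔVt / C = (450 − 585) / 68.0 = -1.985 cmH2O.
Original PIP = 585/68.0 + 3.0×1.15 + 0 = 12.053 cmH2O; new PIP = 12.053 + (-1.985) = 10.068 cmH2O.

10.1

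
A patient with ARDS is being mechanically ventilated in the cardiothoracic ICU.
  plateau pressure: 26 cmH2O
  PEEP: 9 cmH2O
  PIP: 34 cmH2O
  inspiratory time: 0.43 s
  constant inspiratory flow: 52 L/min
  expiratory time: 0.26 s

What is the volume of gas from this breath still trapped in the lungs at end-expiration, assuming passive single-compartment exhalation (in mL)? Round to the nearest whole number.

Flow: 52 L/min ÷ 60 = 0.8667 L/s.
Vt = flow × Ti = 0.8667 L/s × 0.43 s × 1000 mL/L = 372.68 mL.
R = (PIP − Pplat)/V̇ = (34 − 26) / 0.8667 = 8.0/0.8667 = 9.23 cmH2O·s/L.
C = Vt/(Pplat − PEEP) = 372.68 / (26 − 9) = 372.68/17.0 = 21.922 mL/cmH2O.
τ = R × C = 9.23 × 0.02192 L/cmH2O = 0.2023 s.
Fraction remaining = e^(−Te/τ) = e^(−0.26/0.2023) = 0.2766.
Trapped volume = 372.68 × 0.2766 = 103.08 mL.

103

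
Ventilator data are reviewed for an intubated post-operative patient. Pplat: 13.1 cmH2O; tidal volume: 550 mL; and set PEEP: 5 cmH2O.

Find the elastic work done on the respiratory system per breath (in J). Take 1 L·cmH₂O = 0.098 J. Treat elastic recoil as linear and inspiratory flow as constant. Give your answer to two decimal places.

0.22

Elastic work ≈ ½ × (Pplat − PEEP) × Vt = 0.5 × (13.1 − 5) × 0.550 L = 0.5 × 8.1 × 0.550 = 2.228 L·cmH2O.
× 0.098 J/(L·cmH2O) → 0.2183 J.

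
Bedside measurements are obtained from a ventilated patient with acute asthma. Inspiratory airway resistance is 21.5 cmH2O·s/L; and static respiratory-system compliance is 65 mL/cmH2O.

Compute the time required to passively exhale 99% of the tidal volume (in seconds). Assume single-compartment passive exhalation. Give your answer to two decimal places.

τ = R × C = 21.5 × 65 mL/cmH2O = 21.5 × 0.065 L/cmH2O = 1.398 s.
Exhaled fraction f = 1 − e^(−t/τ) → t = −τ·ln(1 − f) = −1.398·ln(0.01) = 6.438 s.

6.44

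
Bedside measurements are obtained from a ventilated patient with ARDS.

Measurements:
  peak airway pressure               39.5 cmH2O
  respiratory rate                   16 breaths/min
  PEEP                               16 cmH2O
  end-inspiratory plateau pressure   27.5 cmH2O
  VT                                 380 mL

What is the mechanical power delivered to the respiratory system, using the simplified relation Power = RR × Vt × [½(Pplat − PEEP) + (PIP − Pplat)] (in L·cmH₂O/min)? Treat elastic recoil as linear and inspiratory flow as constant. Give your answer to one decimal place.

107.9

Per-breath work = Vt × [½(Pplat−PEEP) + (PIP−Pplat)] = 0.380 × [0.5×11.5 + 12.0] = 0.380 × 17.75 = 6.745 L·cmH2O.
Power = 16 × 6.745 = 107.92 L·cmH2O/min.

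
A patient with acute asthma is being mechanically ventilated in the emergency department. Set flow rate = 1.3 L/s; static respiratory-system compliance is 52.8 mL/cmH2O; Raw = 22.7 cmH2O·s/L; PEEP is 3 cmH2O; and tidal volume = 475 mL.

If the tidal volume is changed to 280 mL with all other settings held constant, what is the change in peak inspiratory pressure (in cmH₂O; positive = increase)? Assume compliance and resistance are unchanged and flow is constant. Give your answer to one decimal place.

PIP = Vt/C + R·V̇ + PEEP (constant-flow equation of motion).
Only the elastic term changes: ΔPIP = ΔVt / C = (280 − 475) / 52.8 = -3.693 cmH2O.

-3.7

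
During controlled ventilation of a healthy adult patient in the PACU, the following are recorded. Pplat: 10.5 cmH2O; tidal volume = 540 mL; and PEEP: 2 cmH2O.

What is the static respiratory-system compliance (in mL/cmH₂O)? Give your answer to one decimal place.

63.5

Cstat = Vt / (Pplat − PEEP) = 540 / (10.5 − 2) = 540 / 8.5 = 63.529 mL/cmH2O.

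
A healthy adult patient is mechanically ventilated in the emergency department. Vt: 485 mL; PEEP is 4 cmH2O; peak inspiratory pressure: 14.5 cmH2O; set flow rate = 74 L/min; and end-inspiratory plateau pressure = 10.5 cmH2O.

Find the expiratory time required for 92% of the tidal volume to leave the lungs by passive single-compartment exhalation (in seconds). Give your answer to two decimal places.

0.61

Flow: 74 L/min ÷ 60 = 1.2333 L/s.
R = (PIP − Pplat)/V̇ = (14.5 − 10.5) / 1.2333 = 4.0/1.2333 = 3.243 cmH2O·s/L.
C = Vt/(Pplat − PEEP) = 485.0 / (10.5 − 4) = 485.0/6.5 = 74.615 mL/cmH2O.
τ = R × C = 3.243 × 0.07462 L/cmH2O = 0.242 s.
t = −τ·ln(1 − 0.92) = −0.242·ln(0.08) = 0.6112 s.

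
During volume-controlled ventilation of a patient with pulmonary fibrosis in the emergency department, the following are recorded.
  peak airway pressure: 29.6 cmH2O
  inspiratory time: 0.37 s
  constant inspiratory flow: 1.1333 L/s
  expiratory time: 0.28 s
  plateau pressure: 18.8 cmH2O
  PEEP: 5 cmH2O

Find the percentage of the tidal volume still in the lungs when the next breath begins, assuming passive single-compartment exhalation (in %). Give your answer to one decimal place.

Vt = flow × Ti = 1.1333 L/s × 0.37 s × 1000 mL/L = 419.32 mL.
R = (PIP − Pplat)/V̇ = (29.6 − 18.8) / 1.1333 = 10.8/1.1333 = 9.53 cmH2O·s/L.
C = Vt/(Pplat − PEEP) = 419.32 / (18.8 − 5) = 419.32/13.8 = 30.386 mL/cmH2O.
τ = R × C = 9.53 × 0.03039 L/cmH2O = 0.2896 s.
Fraction remaining at end-expiration = e^(−Te/τ) = e^(−0.28/0.2896) = 0.3803 → 38.03%.

38.0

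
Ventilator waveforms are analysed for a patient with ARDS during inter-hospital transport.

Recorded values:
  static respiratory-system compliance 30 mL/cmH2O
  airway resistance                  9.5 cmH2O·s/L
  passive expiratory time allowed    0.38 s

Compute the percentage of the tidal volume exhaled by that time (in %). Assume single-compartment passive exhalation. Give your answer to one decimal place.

73.6

τ = R × C = 9.5 × 30 mL/cmH2O = 9.5 × 0.030 L/cmH2O = 0.285 s.
Passive exhalation: V(t)/V₀ = e^(−t/τ) = e^(−0.38/0.285) = 0.2636.
Fraction exhaled = 1 − 0.2636 = 0.7364 → 73.64%.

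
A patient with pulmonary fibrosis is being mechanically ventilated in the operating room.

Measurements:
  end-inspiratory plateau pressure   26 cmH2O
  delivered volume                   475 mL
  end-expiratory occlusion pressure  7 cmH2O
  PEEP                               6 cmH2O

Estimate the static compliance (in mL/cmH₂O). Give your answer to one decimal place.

End-expiratory occlusion gives total PEEP = 7 cmH2O (intrinsic PEEP = 7 − 6 = 1). Use total PEEP for the elastic gradient.
Cstat = Vt / (Pplat − PEEPtotal) = 475 / (26 − 7) = 475 / 19.0 = 25.0 mL/cmH2O.

25.0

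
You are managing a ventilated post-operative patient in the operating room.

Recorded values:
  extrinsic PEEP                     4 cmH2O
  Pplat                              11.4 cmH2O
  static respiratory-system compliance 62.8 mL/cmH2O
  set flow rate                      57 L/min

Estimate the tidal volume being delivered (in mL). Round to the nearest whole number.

Vt = Cstat × (Pplat − PEEP) = 62.8 × (11.4 − 4) = 62.8 × 7.4 = 464.72 mL.

465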